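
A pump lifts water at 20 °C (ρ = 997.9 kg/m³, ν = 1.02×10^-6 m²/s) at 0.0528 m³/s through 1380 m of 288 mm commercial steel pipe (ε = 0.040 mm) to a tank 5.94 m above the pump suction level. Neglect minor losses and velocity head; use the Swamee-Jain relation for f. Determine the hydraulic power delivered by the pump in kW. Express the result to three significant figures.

P_hyd ≈ 4.43 kW

V = 4Q/(πD²) = 0.8105 m/s; Re = 2.29×10^5; ε/D = 1.39×10^-4; f = 0.01637
h_f = f(L/D)V²/2g = 2.627 m
Total head H = z + h_f = 5.94 + 2.627 = 8.567 m
P_hyd = ρgQH = 997.9·9.81·0.0528·8.567 = 4.428 kW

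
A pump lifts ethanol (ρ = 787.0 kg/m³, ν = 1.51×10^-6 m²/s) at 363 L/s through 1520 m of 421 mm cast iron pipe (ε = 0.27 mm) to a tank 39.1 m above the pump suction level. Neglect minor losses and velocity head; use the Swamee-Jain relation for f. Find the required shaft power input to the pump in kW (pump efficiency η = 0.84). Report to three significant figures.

P_shaft ≈ 207 kW

V = 4Q/(πD²) = 2.608 m/s; Re = 7.27×10^5; ε/D = 6.41×10^-4; f = 0.01835
h_f = f(L/D)V²/2g = 22.96 m
Total head H = z + h_f = 39.1 + 22.96 = 62.06 m
P_hyd = ρgQH = 787.0·9.81·0.363·62.06 = 173.9 kW
P_shaft = P_hyd/η = 173.9/0.84 = 207.1 kW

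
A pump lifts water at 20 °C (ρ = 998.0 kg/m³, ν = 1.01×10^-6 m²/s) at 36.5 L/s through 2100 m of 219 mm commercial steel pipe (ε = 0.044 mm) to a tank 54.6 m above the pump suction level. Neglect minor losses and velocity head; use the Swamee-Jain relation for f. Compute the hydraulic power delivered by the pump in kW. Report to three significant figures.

V = 4Q/(πD²) = 0.9690 m/s; Re = 2.10×10^5; ε/D = 2.01×10^-4; f = 0.01703
h_f = f(L/D)V²/2g = 7.814 m
Total head H = z + h_f = 54.6 + 7.814 = 62.41 m
P_hyd = ρgQH = 998.0·9.81·0.0365·62.41 = 22.30 kW

P_hyd ≈ 22.3 kW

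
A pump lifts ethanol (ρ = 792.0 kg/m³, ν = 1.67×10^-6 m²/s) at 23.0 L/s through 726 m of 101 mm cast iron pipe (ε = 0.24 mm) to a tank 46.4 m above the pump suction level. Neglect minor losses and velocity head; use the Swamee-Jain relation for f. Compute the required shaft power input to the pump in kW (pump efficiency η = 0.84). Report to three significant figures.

V = 4Q/(πD²) = 2.871 m/s; Re = 1.74×10^5; ε/D = 0.00238; f = 0.02563
h_f = f(L/D)V²/2g = 77.37 m
Total head H = z + h_f = 46.4 + 77.37 = 123.8 m
P_hyd = ρgQH = 792.0·9.81·0.0230·123.8 = 22.12 kW
P_shaft = P_hyd/η = 22.12/0.84 = 26.33 kW

P_shaft ≈ 26.3 kW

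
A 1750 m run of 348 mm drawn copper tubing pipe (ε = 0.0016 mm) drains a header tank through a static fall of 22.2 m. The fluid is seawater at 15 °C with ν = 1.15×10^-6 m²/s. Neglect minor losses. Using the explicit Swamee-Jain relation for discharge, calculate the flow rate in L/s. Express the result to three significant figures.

Q ≈ 254 L/s

Swamee-Jain (Type II): Q = -0.965·√(gD⁵h_f/L)·ln[ε/(3.7D) + √(3.17ν²L/(gD³h_f))]
√(gD⁵h_f/L) = √(9.81·0.348⁵·22.2/1750) = 0.02520
ε/(3.7D) = 1.24×10^-6; √(3.17ν²L/(gD³h_f)) = 2.83×10^-5
Q = -0.965·0.02520·ln(2.952×10^-5) = 0.2537 m³/s
Check: V = 2.67 m/s, Re = 8.07×10^5, f = 0.01214, h_f = 22.1 m ≈ 22.2 m ✓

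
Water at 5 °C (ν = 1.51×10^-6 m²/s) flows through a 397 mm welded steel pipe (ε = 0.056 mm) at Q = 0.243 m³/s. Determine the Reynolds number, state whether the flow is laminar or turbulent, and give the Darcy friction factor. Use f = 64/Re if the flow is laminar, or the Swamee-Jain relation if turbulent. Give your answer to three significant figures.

V = 4Q/(πD²) = 1.963 m/s
Re = VD/ν = 1.963·0.397/1.51×10^-6 = 5.16×10^5
Re > 4000 → turbulent; ε/D = 1.41×10^-4
Swamee-Jain: f = 0.01488

Re ≈ 5.16×10^5; turbulent; f ≈ 0.0149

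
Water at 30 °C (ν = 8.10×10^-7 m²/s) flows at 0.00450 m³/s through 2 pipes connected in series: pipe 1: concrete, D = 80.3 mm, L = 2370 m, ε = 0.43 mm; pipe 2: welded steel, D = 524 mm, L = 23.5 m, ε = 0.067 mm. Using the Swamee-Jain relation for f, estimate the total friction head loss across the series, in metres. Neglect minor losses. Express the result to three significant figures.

Pipe 1: V = 0.8886 m/s, Re = 8.81×10^4, ε/D = 0.00535, f = 0.03229, h_1 = f(L/D)V²/2g = 38.36 m
Pipe 2: V = 0.02087 m/s, Re = 1.35×10^4, ε/D = 1.28×10^-4, f = 0.02883, h_2 = f(L/D)V²/2g = 2.869×10^-5 m
Series → Q common, losses add: H = Σh = 38.36 m

H ≈ 38.4 m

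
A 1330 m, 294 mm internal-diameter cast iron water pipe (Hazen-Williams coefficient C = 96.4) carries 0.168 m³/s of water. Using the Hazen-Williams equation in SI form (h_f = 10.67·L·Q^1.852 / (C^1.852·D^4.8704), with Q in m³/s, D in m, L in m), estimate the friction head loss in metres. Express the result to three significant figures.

h_f = 10.67·1330·0.168^1.852 / (96.4^1.852·0.294^4.8704) = 42.87 m

h_f ≈ 42.9 m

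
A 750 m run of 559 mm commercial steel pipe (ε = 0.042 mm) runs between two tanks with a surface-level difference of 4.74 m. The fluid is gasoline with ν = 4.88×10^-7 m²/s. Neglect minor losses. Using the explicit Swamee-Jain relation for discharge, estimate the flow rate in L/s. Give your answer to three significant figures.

Q ≈ 587 L/s

Swamee-Jain (Type II): Q = -0.965·√(gD⁵h_f/L)·ln[ε/(3.7D) + √(3.17ν²L/(gD³h_f))]
√(gD⁵h_f/L) = √(9.81·0.559⁵·4.74/750) = 0.05817
ε/(3.7D) = 2.03×10^-5; √(3.17ν²L/(gD³h_f)) = 8.35×10^-6
Q = -0.965·0.05817·ln(2.866×10^-5) = 0.5872 m³/s
Check: V = 2.39 m/s, Re = 2.74×10^6, f = 0.01218, h_f = 4.77 m ≈ 4.74 m ✓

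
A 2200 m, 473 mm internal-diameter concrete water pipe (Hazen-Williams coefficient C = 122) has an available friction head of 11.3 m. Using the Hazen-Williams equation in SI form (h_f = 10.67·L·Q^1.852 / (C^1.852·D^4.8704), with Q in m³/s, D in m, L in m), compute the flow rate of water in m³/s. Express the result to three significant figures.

Rearranging: Q = [h_f·C^1.852·D^4.8704 / (10.67·L)]^(1/1.852)
Q = [11.3·122^1.852·0.473^4.8704 / (10.67·2200)]^0.540 = 0.2754 m³/s

Q ≈ 0.275 m³/s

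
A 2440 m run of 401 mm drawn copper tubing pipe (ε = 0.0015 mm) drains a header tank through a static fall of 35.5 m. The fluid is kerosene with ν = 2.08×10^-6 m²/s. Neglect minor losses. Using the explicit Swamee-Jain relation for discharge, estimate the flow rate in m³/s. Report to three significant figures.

Q ≈ 0.376 m³/s

Swamee-Jain (Type II): Q = -0.965·√(gD⁵h_f/L)·ln[ε/(3.7D) + √(3.17ν²L/(gD³h_f))]
√(gD⁵h_f/L) = √(9.81·0.401⁵·35.5/2440) = 0.03847
ε/(3.7D) = 1.01×10^-6; √(3.17ν²L/(gD³h_f)) = 3.86×10^-5
Q = -0.965·0.03847·ln(3.961×10^-5) = 0.3763 m³/s
Check: V = 2.98 m/s, Re = 5.74×10^5, f = 0.01284, h_f = 35.3 m ≈ 35.5 m ✓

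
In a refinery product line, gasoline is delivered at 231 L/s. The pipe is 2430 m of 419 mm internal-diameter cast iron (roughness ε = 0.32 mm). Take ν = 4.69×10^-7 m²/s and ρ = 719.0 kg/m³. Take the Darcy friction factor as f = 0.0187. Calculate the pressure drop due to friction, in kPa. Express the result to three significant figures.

V = 4Q/(πD²) = 4·0.231/(π·0.419²) = 1.675 m/s
h_f = f(L/D)V²/(2g) = 0.01870·(2430/0.419)·1.675²/(2·9.81) = 15.51 m
Δp = ρg·h_f = 719.0·9.81·15.51 = 109.4 kPa

Δp ≈ 109 kPa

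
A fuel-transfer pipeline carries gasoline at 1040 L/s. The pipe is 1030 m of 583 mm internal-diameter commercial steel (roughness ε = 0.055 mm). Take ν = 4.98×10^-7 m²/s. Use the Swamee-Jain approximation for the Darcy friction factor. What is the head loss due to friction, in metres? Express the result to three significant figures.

V = 4Q/(πD²) = 4·1.04/(π·0.583²) = 3.896 m/s
Re = VD/ν = 3.896·0.583/4.98×10^-7 = 4.56×10^6 → turbulent
ε/D = 0.055/583 = 9.43×10^-5
Swamee-Jain: f = 0.01232
h_f = f(L/D)V²/(2g) = 0.01232·(1030/0.583)·3.896²/(2·9.81) = 16.84 m

h_f ≈ 16.8 m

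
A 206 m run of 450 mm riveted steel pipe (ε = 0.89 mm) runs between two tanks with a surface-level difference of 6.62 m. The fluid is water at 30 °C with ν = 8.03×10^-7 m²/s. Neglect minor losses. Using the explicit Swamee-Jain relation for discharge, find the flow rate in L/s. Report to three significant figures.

Q ≈ 553 L/s

Swamee-Jain (Type II): Q = -0.965·√(gD⁵h_f/L)·ln[ε/(3.7D) + √(3.17ν²L/(gD³h_f))]
√(gD⁵h_f/L) = √(9.81·0.450⁵·6.62/206) = 0.07627
ε/(3.7D) = 5.35×10^-4; √(3.17ν²L/(gD³h_f)) = 8.44×10^-6
Q = -0.965·0.07627·ln(5.430×10^-4) = 0.5534 m³/s
Check: V = 3.48 m/s, Re = 1.95×10^6, f = 0.02350, h_f = 6.64 m ≈ 6.62 m ✓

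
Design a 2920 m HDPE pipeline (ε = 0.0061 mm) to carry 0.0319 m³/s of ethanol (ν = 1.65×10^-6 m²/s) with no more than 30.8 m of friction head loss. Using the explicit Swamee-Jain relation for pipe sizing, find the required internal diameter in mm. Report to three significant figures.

Swamee-Jain (Type III): D = 0.66·[ε^1.25·(LQ²/(gh_f))^4.75 + ν·Q^9.4·(L/(gh_f))^5.2]^0.04
LQ²/(gh_f) = 0.009834; L/(gh_f) = 9.664
Term 1 = ε^1.25·(…)^4.75 = 8.86×10^-17; Term 2 = ν·Q^9.4·(…)^5.2 = 1.89×10^-15
D = 0.66·(8.86×10^-17 + 1.89×10^-15)^0.04 = 0.1704 m = 170 mm
Check: V = 1.40 m/s, Re = 1.44×10^5, f = 0.01683, h_f = 28.8 m ≈ 30.8 m ✓

D ≈ 170 mm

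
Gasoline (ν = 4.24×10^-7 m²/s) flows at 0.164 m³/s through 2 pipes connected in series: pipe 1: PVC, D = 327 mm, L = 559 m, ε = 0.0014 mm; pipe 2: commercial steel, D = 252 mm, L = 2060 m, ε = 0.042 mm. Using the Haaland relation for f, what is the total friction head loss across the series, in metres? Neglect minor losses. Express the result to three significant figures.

Pipe 1: V = 1.953 m/s, Re = 1.51×10^6, ε/D = 4.28×10^-6, f = 0.01092, h_1 = f(L/D)V²/2g = 3.630 m
Pipe 2: V = 3.288 m/s, Re = 1.95×10^6, ε/D = 1.67×10^-4, f = 0.01378, h_2 = f(L/D)V²/2g = 62.08 m
Series → Q common, losses add: H = Σh = 65.71 m

H ≈ 65.7 m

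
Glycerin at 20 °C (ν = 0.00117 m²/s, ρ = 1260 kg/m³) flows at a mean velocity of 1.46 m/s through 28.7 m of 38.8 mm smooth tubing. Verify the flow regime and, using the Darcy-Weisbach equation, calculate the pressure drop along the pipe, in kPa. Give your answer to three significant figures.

Δp ≈ 1310 kPa

Re = VD/ν = 1.46·0.03880/0.00117 = 48.4 → laminar (Re < 2300)
f = 64/Re = 1.322
h_f = f(L/D)V²/(2g) = 1.322·(28.7/0.03880)·1.46²/(2·9.81) = 106.2 m
Δp = ρg·h_f = 1260·9.81·106.2 = 1313 kPa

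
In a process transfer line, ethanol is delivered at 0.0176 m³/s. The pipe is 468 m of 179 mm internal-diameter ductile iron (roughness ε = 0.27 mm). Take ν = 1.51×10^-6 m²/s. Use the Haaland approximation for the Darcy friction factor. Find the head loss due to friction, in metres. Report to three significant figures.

V = 4Q/(πD²) = 4·0.0176/(π·0.179²) = 0.6994 m/s
Re = VD/ν = 0.6994·0.179/1.51×10^-6 = 8.29×10^4 → turbulent
ε/D = 0.27/179 = 0.00151
Haaland: f = 0.02392
h_f = f(L/D)V²/(2g) = 0.02392·(468/0.179)·0.6994²/(2·9.81) = 1.559 m

h_f ≈ 1.56 m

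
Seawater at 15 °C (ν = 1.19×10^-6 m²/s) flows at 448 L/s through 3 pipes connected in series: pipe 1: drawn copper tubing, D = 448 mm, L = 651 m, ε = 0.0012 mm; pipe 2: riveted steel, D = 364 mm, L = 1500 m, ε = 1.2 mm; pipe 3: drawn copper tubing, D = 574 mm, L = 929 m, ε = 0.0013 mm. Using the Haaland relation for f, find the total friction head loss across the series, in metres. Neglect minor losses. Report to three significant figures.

Pipe 1: V = 2.842 m/s, Re = 1.07×10^6, ε/D = 2.68×10^-6, f = 0.01150, h_1 = f(L/D)V²/2g = 6.880 m
Pipe 2: V = 4.305 m/s, Re = 1.32×10^6, ε/D = 0.00330, f = 0.02701, h_2 = f(L/D)V²/2g = 105.2 m
Pipe 3: V = 1.731 m/s, Re = 8.35×10^5, ε/D = 2.26×10^-6, f = 0.01198, h_3 = f(L/D)V²/2g = 2.961 m
Series → Q common, losses add: H = Σh = 115.0 m

H ≈ 115 m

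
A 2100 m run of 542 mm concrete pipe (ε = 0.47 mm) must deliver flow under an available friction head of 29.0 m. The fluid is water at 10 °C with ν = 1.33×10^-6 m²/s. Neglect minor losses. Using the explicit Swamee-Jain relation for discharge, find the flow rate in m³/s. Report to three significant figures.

Q ≈ 0.637 m³/s

Swamee-Jain (Type II): Q = -0.965·√(gD⁵h_f/L)·ln[ε/(3.7D) + √(3.17ν²L/(gD³h_f))]
√(gD⁵h_f/L) = √(9.81·0.542⁵·29.0/2100) = 0.07960
ε/(3.7D) = 2.34×10^-4; √(3.17ν²L/(gD³h_f)) = 1.61×10^-5
Q = -0.965·0.07960·ln(2.505×10^-4) = 0.6370 m³/s
Check: V = 2.76 m/s, Re = 1.13×10^6, f = 0.01936, h_f = 29.1 m ≈ 29.0 m ✓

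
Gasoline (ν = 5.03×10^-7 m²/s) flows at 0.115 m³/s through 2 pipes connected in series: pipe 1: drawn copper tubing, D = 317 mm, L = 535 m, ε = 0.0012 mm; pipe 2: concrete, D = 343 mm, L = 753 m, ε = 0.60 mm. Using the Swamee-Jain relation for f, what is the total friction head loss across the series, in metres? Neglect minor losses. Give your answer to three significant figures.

H ≈ 6.14 m

Pipe 1: V = 1.457 m/s, Re = 9.18×10^5, ε/D = 3.79×10^-6, f = 0.01187, h_1 = f(L/D)V²/2g = 2.167 m
Pipe 2: V = 1.245 m/s, Re = 8.49×10^5, ε/D = 0.00175, f = 0.02293, h_2 = f(L/D)V²/2g = 3.975 m
Series → Q common, losses add: H = Σh = 6.142 m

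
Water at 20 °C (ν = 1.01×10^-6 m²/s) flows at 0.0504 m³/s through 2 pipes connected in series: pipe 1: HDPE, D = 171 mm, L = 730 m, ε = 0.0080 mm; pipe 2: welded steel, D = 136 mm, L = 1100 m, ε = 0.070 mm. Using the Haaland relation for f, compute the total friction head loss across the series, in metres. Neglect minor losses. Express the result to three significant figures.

H ≈ 103 m

Pipe 1: V = 2.195 m/s, Re = 3.72×10^5, ε/D = 4.68×10^-5, f = 0.01426, h_1 = f(L/D)V²/2g = 14.94 m
Pipe 2: V = 3.469 m/s, Re = 4.67×10^5, ε/D = 5.15×10^-4, f = 0.01772, h_2 = f(L/D)V²/2g = 87.95 m
Series → Q common, losses add: H = Σh = 102.9 m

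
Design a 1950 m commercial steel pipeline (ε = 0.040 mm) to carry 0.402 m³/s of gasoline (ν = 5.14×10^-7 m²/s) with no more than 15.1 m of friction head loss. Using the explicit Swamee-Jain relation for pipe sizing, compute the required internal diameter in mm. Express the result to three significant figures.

D ≈ 467 mm

Swamee-Jain (Type III): D = 0.66·[ε^1.25·(LQ²/(gh_f))^4.75 + ν·Q^9.4·(L/(gh_f))^5.2]^0.04
LQ²/(gh_f) = 2.127; L/(gh_f) = 13.16
Term 1 = ε^1.25·(…)^4.75 = 1.15×10^-4; Term 2 = ν·Q^9.4·(…)^5.2 = 6.48×10^-5
D = 0.66·(1.15×10^-4 + 6.48×10^-5)^0.04 = 0.4674 m = 467 mm
Check: V = 2.34 m/s, Re = 2.13×10^6, f = 0.01257, h_f = 14.7 m ≈ 15.1 m ✓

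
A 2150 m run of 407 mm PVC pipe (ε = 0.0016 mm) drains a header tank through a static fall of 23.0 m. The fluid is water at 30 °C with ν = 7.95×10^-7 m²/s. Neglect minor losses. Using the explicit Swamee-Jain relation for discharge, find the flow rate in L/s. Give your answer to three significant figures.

Swamee-Jain (Type II): Q = -0.965·√(gD⁵h_f/L)·ln[ε/(3.7D) + √(3.17ν²L/(gD³h_f))]
√(gD⁵h_f/L) = √(9.81·0.407⁵·23.0/2150) = 0.03423
ε/(3.7D) = 1.06×10^-6; √(3.17ν²L/(gD³h_f)) = 1.68×10^-5
Q = -0.965·0.03423·ln(1.789×10^-5) = 0.3611 m³/s
Check: V = 2.78 m/s, Re = 1.42×10^6, f = 0.01107, h_f = 23.0 m ≈ 23.0 m ✓

Q ≈ 361 L/s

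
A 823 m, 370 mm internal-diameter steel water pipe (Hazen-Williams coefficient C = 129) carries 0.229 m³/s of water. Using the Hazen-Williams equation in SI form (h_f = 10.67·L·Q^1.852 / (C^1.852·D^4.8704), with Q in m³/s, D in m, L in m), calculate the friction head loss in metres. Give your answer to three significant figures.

h_f = 10.67·823·0.229^1.852 / (129^1.852·0.370^4.8704) = 8.958 m

h_f ≈ 8.96 m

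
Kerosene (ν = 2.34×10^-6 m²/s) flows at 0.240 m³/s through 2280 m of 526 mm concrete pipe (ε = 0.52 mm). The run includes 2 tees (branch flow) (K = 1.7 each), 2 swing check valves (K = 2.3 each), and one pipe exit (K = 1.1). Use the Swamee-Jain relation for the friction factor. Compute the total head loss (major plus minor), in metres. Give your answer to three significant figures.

H_L ≈ 6.20 m

V = 4Q/(πD²) = 1.104 m/s; V²/2g = 0.06217 m
Re = 2.48×10^5, ε/D = 9.89×10^-4 → f = 0.02089 (Swamee-Jain)
Major: h_f = f(L/D)·V²/2g = 0.02089·4335·0.06217 = 5.630 m
Minor: ΣK = 9.10; h_m = ΣK·V²/2g = 0.5658 m
Total H_L = 5.630 + 0.5658 = 6.196 m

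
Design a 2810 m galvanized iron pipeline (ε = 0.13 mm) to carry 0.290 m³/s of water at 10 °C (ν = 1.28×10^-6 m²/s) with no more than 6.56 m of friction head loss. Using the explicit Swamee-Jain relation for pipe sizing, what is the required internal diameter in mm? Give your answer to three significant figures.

Swamee-Jain (Type III): D = 0.66·[ε^1.25·(LQ²/(gh_f))^4.75 + ν·Q^9.4·(L/(gh_f))^5.2]^0.04
LQ²/(gh_f) = 3.672; L/(gh_f) = 43.67
Term 1 = ε^1.25·(…)^4.75 = 0.00670; Term 2 = ν·Q^9.4·(…)^5.2 = 0.00382
D = 0.66·(0.00670 + 0.00382)^0.04 = 0.5501 m = 550 mm
Check: V = 1.22 m/s, Re = 5.24×10^5, f = 0.01578, h_f = 6.12 m ≈ 6.56 m ✓

D ≈ 550 mm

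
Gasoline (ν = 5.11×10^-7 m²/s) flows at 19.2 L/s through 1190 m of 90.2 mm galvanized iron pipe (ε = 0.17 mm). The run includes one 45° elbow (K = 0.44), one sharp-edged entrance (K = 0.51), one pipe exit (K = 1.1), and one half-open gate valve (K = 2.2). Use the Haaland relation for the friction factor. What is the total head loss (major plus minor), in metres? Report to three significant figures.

H_L ≈ 144 m

V = 4Q/(πD²) = 3.005 m/s; V²/2g = 0.4601 m
Re = 5.30×10^5, ε/D = 0.00188 → f = 0.02342 (Haaland)
Major: h_f = f(L/D)·V²/2g = 0.02342·13193·0.4601 = 142.2 m
Minor: ΣK = 4.25; h_m = ΣK·V²/2g = 1.956 m
Total H_L = 142.2 + 1.956 = 144.1 m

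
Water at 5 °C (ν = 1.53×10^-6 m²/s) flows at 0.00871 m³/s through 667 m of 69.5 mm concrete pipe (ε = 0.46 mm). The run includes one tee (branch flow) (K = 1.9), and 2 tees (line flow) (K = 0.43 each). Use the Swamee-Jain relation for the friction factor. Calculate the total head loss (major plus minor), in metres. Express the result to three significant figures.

H_L ≈ 88.7 m

V = 4Q/(πD²) = 2.296 m/s; V²/2g = 0.2687 m
Re = 1.04×10^5, ε/D = 0.00662 → f = 0.03412 (Swamee-Jain)
Major: h_f = f(L/D)·V²/2g = 0.03412·9597·0.2687 = 87.97 m
Minor: ΣK = 2.76; h_m = ΣK·V²/2g = 0.7415 m
Total H_L = 87.97 + 0.7415 = 88.71 m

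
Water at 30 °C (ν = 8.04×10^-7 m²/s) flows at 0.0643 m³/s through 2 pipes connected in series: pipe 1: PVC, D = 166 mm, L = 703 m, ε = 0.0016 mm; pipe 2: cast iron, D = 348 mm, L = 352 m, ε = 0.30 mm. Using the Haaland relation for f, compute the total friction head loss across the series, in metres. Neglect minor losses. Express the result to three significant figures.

H ≈ 24.7 m

Pipe 1: V = 2.971 m/s, Re = 6.13×10^5, ε/D = 9.64×10^-6, f = 0.01272, h_1 = f(L/D)V²/2g = 24.24 m
Pipe 2: V = 0.6760 m/s, Re = 2.93×10^5, ε/D = 8.62×10^-4, f = 0.01994, h_2 = f(L/D)V²/2g = 0.4699 m
Series → Q common, losses add: H = Σh = 24.71 m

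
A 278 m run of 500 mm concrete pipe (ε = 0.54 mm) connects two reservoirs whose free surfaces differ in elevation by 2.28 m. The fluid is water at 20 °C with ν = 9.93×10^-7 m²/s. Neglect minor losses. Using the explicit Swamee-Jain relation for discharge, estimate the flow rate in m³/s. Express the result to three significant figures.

Swamee-Jain (Type II): Q = -0.965·√(gD⁵h_f/L)·ln[ε/(3.7D) + √(3.17ν²L/(gD³h_f))]
√(gD⁵h_f/L) = √(9.81·0.500⁵·2.28/278) = 0.05014
ε/(3.7D) = 2.92×10^-4; √(3.17ν²L/(gD³h_f)) = 1.76×10^-5
Q = -0.965·0.05014·ln(3.095×10^-4) = 0.3910 m³/s
Check: V = 1.99 m/s, Re = 1.00×10^6, f = 0.02038, h_f = 2.29 m ≈ 2.28 m ✓

Q ≈ 0.391 m³/s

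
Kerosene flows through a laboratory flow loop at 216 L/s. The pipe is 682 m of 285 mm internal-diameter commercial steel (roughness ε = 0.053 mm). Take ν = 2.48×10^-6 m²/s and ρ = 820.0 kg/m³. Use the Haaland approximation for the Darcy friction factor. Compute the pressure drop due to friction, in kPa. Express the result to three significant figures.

V = 4Q/(πD²) = 4·0.216/(π·0.285²) = 3.386 m/s
Re = VD/ν = 3.386·0.285/2.48×10^-6 = 3.89×10^5 → turbulent
ε/D = 0.053/285 = 1.86×10^-4
Haaland: f = 0.01551
h_f = f(L/D)V²/(2g) = 0.01551·(682/0.285)·3.386²/(2·9.81) = 21.69 m
Δp = ρg·h_f = 820.0·9.81·21.69 = 174.5 kPa

Δp ≈ 175 kPa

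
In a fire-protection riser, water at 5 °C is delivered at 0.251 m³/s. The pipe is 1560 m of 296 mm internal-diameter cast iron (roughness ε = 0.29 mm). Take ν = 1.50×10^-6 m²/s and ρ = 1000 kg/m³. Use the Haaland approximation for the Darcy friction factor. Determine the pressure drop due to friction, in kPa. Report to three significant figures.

Δp ≈ 699 kPa

V = 4Q/(πD²) = 4·0.251/(π·0.296²) = 3.648 m/s
Re = VD/ν = 3.648·0.296/1.50×10^-6 = 7.20×10^5 → turbulent
ε/D = 0.29/296 = 9.80×10^-4
Haaland: f = 0.01995
h_f = f(L/D)V²/(2g) = 0.01995·(1560/0.296)·3.648²/(2·9.81) = 71.30 m
Δp = ρg·h_f = 1000·9.81·71.30 = 699.4 kPa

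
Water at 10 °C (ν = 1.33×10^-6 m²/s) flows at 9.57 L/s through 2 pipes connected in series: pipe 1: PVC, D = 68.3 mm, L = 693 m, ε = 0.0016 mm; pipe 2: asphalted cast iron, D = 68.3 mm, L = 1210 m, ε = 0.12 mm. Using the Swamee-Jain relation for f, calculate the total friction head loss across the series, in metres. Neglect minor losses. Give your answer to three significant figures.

H ≈ 209 m

Pipe 1: V = 2.612 m/s, Re = 1.34×10^5, ε/D = 2.34×10^-5, f = 0.01698, h_1 = f(L/D)V²/2g = 59.93 m
Pipe 2: V = 2.612 m/s, Re = 1.34×10^5, ε/D = 0.00176, f = 0.02424, h_2 = f(L/D)V²/2g = 149.3 m
Series → Q common, losses add: H = Σh = 209.2 m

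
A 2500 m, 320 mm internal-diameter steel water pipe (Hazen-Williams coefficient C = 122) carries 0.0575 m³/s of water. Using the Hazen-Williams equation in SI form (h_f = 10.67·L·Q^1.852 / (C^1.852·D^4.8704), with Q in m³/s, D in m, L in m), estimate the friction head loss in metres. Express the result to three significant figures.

h_f = 10.67·2500·0.0575^1.852 / (122^1.852·0.320^4.8704) = 4.734 m

h_f ≈ 4.73 m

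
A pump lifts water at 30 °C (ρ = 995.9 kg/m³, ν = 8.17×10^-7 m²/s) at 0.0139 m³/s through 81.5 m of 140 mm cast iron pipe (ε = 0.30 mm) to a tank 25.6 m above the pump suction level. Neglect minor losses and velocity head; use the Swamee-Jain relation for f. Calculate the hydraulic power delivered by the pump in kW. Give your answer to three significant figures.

V = 4Q/(πD²) = 0.9030 m/s; Re = 1.55×10^5; ε/D = 0.00214; f = 0.02513
h_f = f(L/D)V²/2g = 0.6080 m
Total head H = z + h_f = 25.6 + 0.6080 = 26.21 m
P_hyd = ρgQH = 995.9·9.81·0.0139·26.21 = 3.559 kW

P_hyd ≈ 3.56 kW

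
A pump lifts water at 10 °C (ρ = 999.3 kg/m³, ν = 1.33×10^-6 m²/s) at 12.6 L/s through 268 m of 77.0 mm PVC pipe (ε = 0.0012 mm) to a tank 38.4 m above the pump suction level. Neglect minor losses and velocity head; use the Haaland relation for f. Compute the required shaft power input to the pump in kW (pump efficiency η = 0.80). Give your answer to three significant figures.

P_shaft ≈ 9.21 kW

V = 4Q/(πD²) = 2.706 m/s; Re = 1.57×10^5; ε/D = 1.56×10^-5; f = 0.01634
h_f = f(L/D)V²/2g = 21.23 m
Total head H = z + h_f = 38.4 + 21.23 = 59.63 m
P_hyd = ρgQH = 999.3·9.81·0.0126·59.63 = 7.365 kW
P_shaft = P_hyd/η = 7.365/0.80 = 9.206 kW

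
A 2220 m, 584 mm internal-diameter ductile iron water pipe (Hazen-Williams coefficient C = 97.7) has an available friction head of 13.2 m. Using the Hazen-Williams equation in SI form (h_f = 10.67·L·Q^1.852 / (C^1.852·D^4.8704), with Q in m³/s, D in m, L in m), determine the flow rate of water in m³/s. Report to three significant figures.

Q ≈ 0.416 m³/s

Rearranging: Q = [h_f·C^1.852·D^4.8704 / (10.67·L)]^(1/1.852)
Q = [13.2·97.7^1.852·0.584^4.8704 / (10.67·2220)]^0.540 = 0.4155 m³/s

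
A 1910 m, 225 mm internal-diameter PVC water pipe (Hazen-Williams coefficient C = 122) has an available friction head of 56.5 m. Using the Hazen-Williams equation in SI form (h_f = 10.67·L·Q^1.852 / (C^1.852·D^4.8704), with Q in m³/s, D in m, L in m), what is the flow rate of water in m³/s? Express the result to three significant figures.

Rearranging: Q = [h_f·C^1.852·D^4.8704 / (10.67·L)]^(1/1.852)
Q = [56.5·122^1.852·0.225^4.8704 / (10.67·1910)]^0.540 = 0.1005 m³/s

Q ≈ 0.100 m³/s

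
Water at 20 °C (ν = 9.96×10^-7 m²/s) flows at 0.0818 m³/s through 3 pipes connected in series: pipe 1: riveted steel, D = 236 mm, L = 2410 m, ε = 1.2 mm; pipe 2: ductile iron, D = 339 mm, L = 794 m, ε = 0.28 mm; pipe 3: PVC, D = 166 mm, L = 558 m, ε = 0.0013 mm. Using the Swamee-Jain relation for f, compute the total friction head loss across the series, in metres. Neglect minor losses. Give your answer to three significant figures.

H ≈ 89.2 m

Pipe 1: V = 1.870 m/s, Re = 4.43×10^5, ε/D = 0.00508, f = 0.03084, h_1 = f(L/D)V²/2g = 56.13 m
Pipe 2: V = 0.9063 m/s, Re = 3.08×10^5, ε/D = 8.26×10^-4, f = 0.01996, h_2 = f(L/D)V²/2g = 1.957 m
Pipe 3: V = 3.780 m/s, Re = 6.30×10^5, ε/D = 7.83×10^-6, f = 0.01271, h_3 = f(L/D)V²/2g = 31.11 m
Series → Q common, losses add: H = Σh = 89.20 m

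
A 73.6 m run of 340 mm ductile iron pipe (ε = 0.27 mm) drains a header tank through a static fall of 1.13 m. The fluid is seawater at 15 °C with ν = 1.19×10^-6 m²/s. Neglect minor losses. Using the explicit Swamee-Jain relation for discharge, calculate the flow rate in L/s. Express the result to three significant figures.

Q ≈ 210 L/s

Swamee-Jain (Type II): Q = -0.965·√(gD⁵h_f/L)·ln[ε/(3.7D) + √(3.17ν²L/(gD³h_f))]
√(gD⁵h_f/L) = √(9.81·0.340⁵·1.13/73.6) = 0.02616
ε/(3.7D) = 2.15×10^-4; √(3.17ν²L/(gD³h_f)) = 2.75×10^-5
Q = -0.965·0.02616·ln(2.422×10^-4) = 0.2102 m³/s
Check: V = 2.31 m/s, Re = 6.61×10^5, f = 0.01923, h_f = 1.14 m ≈ 1.13 m ✓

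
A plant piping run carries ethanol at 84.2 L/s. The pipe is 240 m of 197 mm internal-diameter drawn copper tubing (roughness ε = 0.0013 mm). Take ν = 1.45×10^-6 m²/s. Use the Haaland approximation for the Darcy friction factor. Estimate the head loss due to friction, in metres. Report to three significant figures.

V = 4Q/(πD²) = 4·0.0842/(π·0.197²) = 2.762 m/s
Re = VD/ν = 2.762·0.197/1.45×10^-6 = 3.75×10^5 → turbulent
ε/D = 0.0013/197 = 6.60×10^-6
Haaland: f = 0.01382
h_f = f(L/D)V²/(2g) = 0.01382·(240/0.197)·2.762²/(2·9.81) = 6.548 m

h_f ≈ 6.55 m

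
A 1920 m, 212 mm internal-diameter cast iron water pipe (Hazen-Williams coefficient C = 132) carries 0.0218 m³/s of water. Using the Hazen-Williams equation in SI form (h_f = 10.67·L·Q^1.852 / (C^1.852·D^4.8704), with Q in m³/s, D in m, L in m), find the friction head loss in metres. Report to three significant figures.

h_f ≈ 3.87 m

h_f = 10.67·1920·0.0218^1.852 / (132^1.852·0.212^4.8704) = 3.873 m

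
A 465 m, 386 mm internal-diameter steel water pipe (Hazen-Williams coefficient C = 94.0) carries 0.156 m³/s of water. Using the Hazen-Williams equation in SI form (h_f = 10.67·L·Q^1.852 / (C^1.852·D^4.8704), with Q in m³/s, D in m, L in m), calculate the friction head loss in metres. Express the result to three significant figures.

h_f = 10.67·465·0.156^1.852 / (94.0^1.852·0.386^4.8704) = 3.635 m

h_f ≈ 3.64 m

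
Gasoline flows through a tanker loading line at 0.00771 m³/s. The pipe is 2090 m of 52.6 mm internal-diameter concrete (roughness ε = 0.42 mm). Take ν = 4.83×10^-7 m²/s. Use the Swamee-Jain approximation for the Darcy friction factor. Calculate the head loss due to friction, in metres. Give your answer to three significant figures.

h_f ≈ 904 m

V = 4Q/(πD²) = 4·0.00771/(π·0.0526²) = 3.548 m/s
Re = VD/ν = 3.548·0.0526/4.83×10^-7 = 3.86×10^5 → turbulent
ε/D = 0.42/52.6 = 0.00798
Swamee-Jain: f = 0.03546
h_f = f(L/D)V²/(2g) = 0.03546·(2090/0.0526)·3.548²/(2·9.81) = 904.0 m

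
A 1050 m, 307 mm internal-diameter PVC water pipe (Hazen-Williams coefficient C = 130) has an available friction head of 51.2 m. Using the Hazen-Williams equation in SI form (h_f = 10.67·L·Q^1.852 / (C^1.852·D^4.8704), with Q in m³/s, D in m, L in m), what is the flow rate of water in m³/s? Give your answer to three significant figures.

Rearranging: Q = [h_f·C^1.852·D^4.8704 / (10.67·L)]^(1/1.852)
Q = [51.2·130^1.852·0.307^4.8704 / (10.67·1050)]^0.540 = 0.3174 m³/s

Q ≈ 0.317 m³/s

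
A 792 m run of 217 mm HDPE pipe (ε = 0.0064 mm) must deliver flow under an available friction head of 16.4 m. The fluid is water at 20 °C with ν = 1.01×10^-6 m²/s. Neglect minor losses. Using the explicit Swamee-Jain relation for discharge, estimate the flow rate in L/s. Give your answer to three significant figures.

Q ≈ 95.0 L/s

Swamee-Jain (Type II): Q = -0.965·√(gD⁵h_f/L)·ln[ε/(3.7D) + √(3.17ν²L/(gD³h_f))]
√(gD⁵h_f/L) = √(9.81·0.217⁵·16.4/792) = 0.009887
ε/(3.7D) = 7.97×10^-6; √(3.17ν²L/(gD³h_f)) = 3.95×10^-5
Q = -0.965·0.009887·ln(4.744×10^-5) = 0.09499 m³/s
Check: V = 2.57 m/s, Re = 5.52×10^5, f = 0.01335, h_f = 16.4 m ≈ 16.4 m ✓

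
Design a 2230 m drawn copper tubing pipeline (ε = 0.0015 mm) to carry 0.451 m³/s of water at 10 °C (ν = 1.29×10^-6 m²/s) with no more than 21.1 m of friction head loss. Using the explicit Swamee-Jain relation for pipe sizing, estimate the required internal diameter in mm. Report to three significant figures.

Swamee-Jain (Type III): D = 0.66·[ε^1.25·(LQ²/(gh_f))^4.75 + ν·Q^9.4·(L/(gh_f))^5.2]^0.04
LQ²/(gh_f) = 2.191; L/(gh_f) = 10.77
Term 1 = ε^1.25·(…)^4.75 = 2.18×10^-6; Term 2 = ν·Q^9.4·(…)^5.2 = 1.69×10^-4
D = 0.66·(2.18×10^-6 + 1.69×10^-4)^0.04 = 0.4665 m = 467 mm
Check: V = 2.64 m/s, Re = 9.54×10^5, f = 0.01178, h_f = 20.0 m ≈ 21.1 m ✓

D ≈ 467 mm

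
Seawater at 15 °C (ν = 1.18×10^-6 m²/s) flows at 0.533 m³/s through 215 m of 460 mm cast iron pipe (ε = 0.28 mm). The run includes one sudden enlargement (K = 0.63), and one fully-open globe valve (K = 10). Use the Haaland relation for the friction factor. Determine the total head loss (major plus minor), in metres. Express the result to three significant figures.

V = 4Q/(πD²) = 3.207 m/s; V²/2g = 0.5243 m
Re = 1.25×10^6, ε/D = 6.09×10^-4 → f = 0.01780 (Haaland)
Major: h_f = f(L/D)·V²/2g = 0.01780·467.4·0.5243 = 4.363 m
Minor: ΣK = 10.6; h_m = ΣK·V²/2g = 5.573 m
Total H_L = 4.363 + 5.573 = 9.935 m

H_L ≈ 9.94 m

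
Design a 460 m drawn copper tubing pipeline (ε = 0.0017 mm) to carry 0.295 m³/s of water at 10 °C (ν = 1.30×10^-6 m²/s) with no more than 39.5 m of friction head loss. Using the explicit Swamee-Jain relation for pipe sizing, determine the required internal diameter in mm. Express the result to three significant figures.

D ≈ 252 mm

Swamee-Jain (Type III): D = 0.66·[ε^1.25·(LQ²/(gh_f))^4.75 + ν·Q^9.4·(L/(gh_f))^5.2]^0.04
LQ²/(gh_f) = 0.1033; L/(gh_f) = 1.187
Term 1 = ε^1.25·(…)^4.75 = 1.27×10^-12; Term 2 = ν·Q^9.4·(…)^5.2 = 3.29×10^-11
D = 0.66·(1.27×10^-12 + 3.29×10^-11)^0.04 = 0.2517 m = 252 mm
Check: V = 5.93 m/s, Re = 1.15×10^6, f = 0.01153, h_f = 37.7 m ≈ 39.5 m ✓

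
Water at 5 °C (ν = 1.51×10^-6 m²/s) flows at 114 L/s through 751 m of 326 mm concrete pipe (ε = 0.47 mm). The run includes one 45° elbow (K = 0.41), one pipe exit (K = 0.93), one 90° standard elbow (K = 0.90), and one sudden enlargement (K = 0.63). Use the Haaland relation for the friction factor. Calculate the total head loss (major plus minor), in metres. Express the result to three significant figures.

V = 4Q/(πD²) = 1.366 m/s; V²/2g = 0.09507 m
Re = 2.95×10^5, ε/D = 0.00144 → f = 0.02223 (Haaland)
Major: h_f = f(L/D)·V²/2g = 0.02223·2304·0.09507 = 4.868 m
Minor: ΣK = 2.87; h_m = ΣK·V²/2g = 0.2729 m
Total H_L = 4.868 + 0.2729 = 5.141 m

H_L ≈ 5.14 m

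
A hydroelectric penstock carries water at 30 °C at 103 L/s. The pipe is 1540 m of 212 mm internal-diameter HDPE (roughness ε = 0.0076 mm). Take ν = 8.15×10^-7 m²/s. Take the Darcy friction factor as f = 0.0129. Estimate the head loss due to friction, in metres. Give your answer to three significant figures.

h_f ≈ 40.7 m

V = 4Q/(πD²) = 4·0.103/(π·0.212²) = 2.918 m/s
h_f = f(L/D)V²/(2g) = 0.01290·(1540/0.212)·2.918²/(2·9.81) = 40.67 m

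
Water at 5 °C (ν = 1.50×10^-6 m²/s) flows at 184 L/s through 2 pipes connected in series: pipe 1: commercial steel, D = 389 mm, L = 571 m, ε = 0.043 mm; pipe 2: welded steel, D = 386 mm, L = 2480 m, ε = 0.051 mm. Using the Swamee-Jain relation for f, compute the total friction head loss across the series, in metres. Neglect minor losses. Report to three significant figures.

Pipe 1: V = 1.548 m/s, Re = 4.02×10^5, ε/D = 1.11×10^-4, f = 0.01497, h_1 = f(L/D)V²/2g = 2.684 m
Pipe 2: V = 1.572 m/s, Re = 4.05×10^5, ε/D = 1.32×10^-4, f = 0.01517, h_2 = f(L/D)V²/2g = 12.29 m
Series → Q common, losses add: H = Σh = 14.97 m

H ≈ 15.0 m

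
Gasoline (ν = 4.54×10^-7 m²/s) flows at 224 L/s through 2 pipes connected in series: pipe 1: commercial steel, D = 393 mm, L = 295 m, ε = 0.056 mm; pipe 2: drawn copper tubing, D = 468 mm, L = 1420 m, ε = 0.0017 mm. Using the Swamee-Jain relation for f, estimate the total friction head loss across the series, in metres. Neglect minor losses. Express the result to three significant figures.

Pipe 1: V = 1.847 m/s, Re = 1.60×10^6, ε/D = 1.42×10^-4, f = 0.01370, h_1 = f(L/D)V²/2g = 1.787 m
Pipe 2: V = 1.302 m/s, Re = 1.34×10^6, ε/D = 3.63×10^-6, f = 0.01116, h_2 = f(L/D)V²/2g = 2.927 m
Series → Q common, losses add: H = Σh = 4.714 m

H ≈ 4.71 m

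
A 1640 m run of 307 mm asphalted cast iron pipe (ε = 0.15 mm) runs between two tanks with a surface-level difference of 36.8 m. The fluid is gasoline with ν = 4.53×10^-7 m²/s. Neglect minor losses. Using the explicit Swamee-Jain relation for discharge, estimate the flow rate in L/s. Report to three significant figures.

Swamee-Jain (Type II): Q = -0.965·√(gD⁵h_f/L)·ln[ε/(3.7D) + √(3.17ν²L/(gD³h_f))]
√(gD⁵h_f/L) = √(9.81·0.307⁵·36.8/1640) = 0.02450
ε/(3.7D) = 1.32×10^-4; √(3.17ν²L/(gD³h_f)) = 1.01×10^-5
Q = -0.965·0.02450·ln(1.422×10^-4) = 0.2094 m³/s
Check: V = 2.83 m/s, Re = 1.92×10^6, f = 0.01696, h_f = 37.0 m ≈ 36.8 m ✓

Q ≈ 209 L/s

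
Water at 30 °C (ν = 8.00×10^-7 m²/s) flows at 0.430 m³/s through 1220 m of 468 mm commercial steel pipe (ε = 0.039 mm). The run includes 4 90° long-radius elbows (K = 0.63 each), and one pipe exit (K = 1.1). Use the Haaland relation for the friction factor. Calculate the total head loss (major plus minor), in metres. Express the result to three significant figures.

H_L ≈ 11.7 m

V = 4Q/(πD²) = 2.500 m/s; V²/2g = 0.3185 m
Re = 1.46×10^6, ε/D = 8.33×10^-5 → f = 0.01268 (Haaland)
Major: h_f = f(L/D)·V²/2g = 0.01268·2607·0.3185 = 10.53 m
Minor: ΣK = 3.62; h_m = ΣK·V²/2g = 1.153 m
Total H_L = 10.53 + 1.153 = 11.68 m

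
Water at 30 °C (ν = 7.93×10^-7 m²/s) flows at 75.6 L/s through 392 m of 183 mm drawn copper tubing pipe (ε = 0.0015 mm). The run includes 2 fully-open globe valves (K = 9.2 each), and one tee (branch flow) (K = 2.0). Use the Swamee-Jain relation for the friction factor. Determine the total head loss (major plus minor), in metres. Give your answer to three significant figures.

V = 4Q/(πD²) = 2.874 m/s; V²/2g = 0.4211 m
Re = 6.63×10^5, ε/D = 8.20×10^-6 → f = 0.01261 (Swamee-Jain)
Major: h_f = f(L/D)·V²/2g = 0.01261·2142·0.4211 = 11.37 m
Minor: ΣK = 20.4; h_m = ΣK·V²/2g = 8.590 m
Total H_L = 11.37 + 8.590 = 19.96 m

H_L ≈ 20.0 m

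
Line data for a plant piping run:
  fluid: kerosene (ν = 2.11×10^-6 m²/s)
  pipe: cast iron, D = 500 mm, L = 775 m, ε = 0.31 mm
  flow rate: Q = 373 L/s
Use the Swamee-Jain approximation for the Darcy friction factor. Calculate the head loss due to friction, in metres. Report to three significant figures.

V = 4Q/(πD²) = 4·0.373/(π·0.500²) = 1.900 m/s
Re = VD/ν = 1.900·0.500/2.11×10^-6 = 4.50×10^5 → turbulent
ε/D = 0.31/500 = 6.20×10^-4
Swamee-Jain: f = 0.01857
h_f = f(L/D)V²/(2g) = 0.01857·(775/0.500)·1.900²/(2·9.81) = 5.295 m

h_f ≈ 5.30 m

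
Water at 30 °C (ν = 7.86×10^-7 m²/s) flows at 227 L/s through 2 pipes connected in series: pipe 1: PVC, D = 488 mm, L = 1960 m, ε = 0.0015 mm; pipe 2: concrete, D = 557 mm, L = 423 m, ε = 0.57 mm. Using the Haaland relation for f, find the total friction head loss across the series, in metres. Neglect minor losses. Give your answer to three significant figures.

Pipe 1: V = 1.214 m/s, Re = 7.54×10^5, ε/D = 3.07×10^-6, f = 0.01220, h_1 = f(L/D)V²/2g = 3.678 m
Pipe 2: V = 0.9316 m/s, Re = 6.60×10^5, ε/D = 0.00102, f = 0.02018, h_2 = f(L/D)V²/2g = 0.6778 m
Series → Q common, losses add: H = Σh = 4.356 m

H ≈ 4.36 m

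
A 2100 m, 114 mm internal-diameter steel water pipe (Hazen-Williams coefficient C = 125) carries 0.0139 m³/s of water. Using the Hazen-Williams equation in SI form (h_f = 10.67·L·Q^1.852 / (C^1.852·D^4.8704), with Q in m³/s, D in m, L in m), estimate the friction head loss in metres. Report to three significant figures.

h_f ≈ 41.8 m

h_f = 10.67·2100·0.0139^1.852 / (125^1.852·0.114^4.8704) = 41.78 m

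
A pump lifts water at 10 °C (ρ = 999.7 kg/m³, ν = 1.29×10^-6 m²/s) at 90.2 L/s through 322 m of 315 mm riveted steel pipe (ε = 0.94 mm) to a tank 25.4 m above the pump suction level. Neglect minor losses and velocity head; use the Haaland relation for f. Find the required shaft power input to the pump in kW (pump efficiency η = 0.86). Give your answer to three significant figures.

P_shaft ≈ 28.0 kW

V = 4Q/(πD²) = 1.157 m/s; Re = 2.83×10^5; ε/D = 0.00298; f = 0.02661
h_f = f(L/D)V²/2g = 1.857 m
Total head H = z + h_f = 25.4 + 1.857 = 27.26 m
P_hyd = ρgQH = 999.7·9.81·0.0902·27.26 = 24.11 kW
P_shaft = P_hyd/η = 24.11/0.86 = 28.04 kW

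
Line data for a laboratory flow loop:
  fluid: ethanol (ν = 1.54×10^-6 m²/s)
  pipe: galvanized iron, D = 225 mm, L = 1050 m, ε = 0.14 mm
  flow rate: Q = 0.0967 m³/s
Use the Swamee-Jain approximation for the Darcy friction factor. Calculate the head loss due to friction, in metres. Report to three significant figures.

h_f ≈ 26.5 m

V = 4Q/(πD²) = 4·0.0967/(π·0.225²) = 2.432 m/s
Re = VD/ν = 2.432·0.225/1.54×10^-6 = 3.55×10^5 → turbulent
ε/D = 0.14/225 = 6.22×10^-4
Swamee-Jain: f = 0.01881
h_f = f(L/D)V²/(2g) = 0.01881·(1050/0.225)·2.432²/(2·9.81) = 26.46 m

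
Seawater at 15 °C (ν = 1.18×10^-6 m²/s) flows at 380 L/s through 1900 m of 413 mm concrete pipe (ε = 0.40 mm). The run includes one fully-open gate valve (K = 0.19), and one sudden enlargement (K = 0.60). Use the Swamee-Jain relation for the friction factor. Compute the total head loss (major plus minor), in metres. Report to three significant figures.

H_L ≈ 37.8 m

V = 4Q/(πD²) = 2.837 m/s; V²/2g = 0.4101 m
Re = 9.93×10^5, ε/D = 9.69×10^-4 → f = 0.01989 (Swamee-Jain)
Major: h_f = f(L/D)·V²/2g = 0.01989·4600·0.4101 = 37.52 m
Minor: ΣK = 0.790; h_m = ΣK·V²/2g = 0.3240 m
Total H_L = 37.52 + 0.3240 = 37.84 m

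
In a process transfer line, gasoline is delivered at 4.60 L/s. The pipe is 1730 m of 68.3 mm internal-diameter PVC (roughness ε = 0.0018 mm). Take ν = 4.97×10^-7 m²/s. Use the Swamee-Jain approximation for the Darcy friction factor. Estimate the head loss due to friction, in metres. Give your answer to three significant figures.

V = 4Q/(πD²) = 4·0.00460/(π·0.0683²) = 1.256 m/s
Re = VD/ν = 1.256·0.0683/4.97×10^-7 = 1.73×10^5 → turbulent
ε/D = 0.0018/68.3 = 2.64×10^-5
Swamee-Jain: f = 0.01621
h_f = f(L/D)V²/(2g) = 0.01621·(1730/0.0683)·1.256²/(2·9.81) = 32.99 m

h_f ≈ 33.0 m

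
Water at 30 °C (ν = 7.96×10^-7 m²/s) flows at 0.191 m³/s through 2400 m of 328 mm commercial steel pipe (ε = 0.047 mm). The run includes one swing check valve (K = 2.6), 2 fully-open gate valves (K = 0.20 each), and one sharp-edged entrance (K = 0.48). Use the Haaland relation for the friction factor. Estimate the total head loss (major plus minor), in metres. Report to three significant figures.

H_L ≈ 27.6 m

V = 4Q/(πD²) = 2.260 m/s; V²/2g = 0.2604 m
Re = 9.31×10^5, ε/D = 1.43×10^-4 → f = 0.01399 (Haaland)
Major: h_f = f(L/D)·V²/2g = 0.01399·7317·0.2604 = 26.66 m
Minor: ΣK = 3.48; h_m = ΣK·V²/2g = 0.9063 m
Total H_L = 26.66 + 0.9063 = 27.56 m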